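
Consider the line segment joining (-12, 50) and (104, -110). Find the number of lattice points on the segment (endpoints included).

The number of lattice points on a segment between lattice points is gcd(|Δx|,|Δy|) + 1 = gcd(116,160) + 1 = 4 + 1 = 5.

5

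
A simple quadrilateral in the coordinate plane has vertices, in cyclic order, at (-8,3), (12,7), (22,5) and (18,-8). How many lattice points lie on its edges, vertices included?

8

The number of boundary lattice points is Σ gcd(|Δx|,|Δy|) = gcd(20,4) + gcd(10,2) + gcd(4,13) + gcd(26,11) = 4+2+1+1 = 8.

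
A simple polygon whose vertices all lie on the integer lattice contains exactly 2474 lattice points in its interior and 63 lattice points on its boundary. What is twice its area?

5009

Pick's theorem states A = I + B/2 − 1, so A = 2474 + 63/2 − 1 = 5009/2.
Hence 2A = 5009.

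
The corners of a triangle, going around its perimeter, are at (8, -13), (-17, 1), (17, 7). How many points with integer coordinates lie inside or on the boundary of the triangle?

316

Using the shoelace formula, 2A = |[8·1 − (-17)·(-13)] + [(-17)·7 − 17·1] + [17·(-13) − 8·7]| = 626, so the area is 313.
Along each edge there are gcd(|Δx|,|Δy|)+1 lattice points, so counting each shared vertex once the boundary has gcd(25,14) + gcd(34,6) + gcd(9,20) = 1+2+1 = 4.
Pick's theorem gives I = A − B/2 + 1 = 313 − 4/2 + 1 = 312, so the closed region contains I + B = 312 + 4 = 316 lattice points.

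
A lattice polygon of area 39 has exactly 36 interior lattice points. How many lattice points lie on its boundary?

8

Pick's theorem gives A = I + B/2 − 1, so B = 2(A − I + 1) = 2(39 − 36 + 1) = 8.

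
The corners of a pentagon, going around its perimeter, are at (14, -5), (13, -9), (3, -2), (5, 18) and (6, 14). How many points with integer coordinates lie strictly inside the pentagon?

128

By the shoelace formula, twice the signed area is |[14·(-9) − 13·(-5)] + [13·(-2) − 3·(-9)] + [3·18 − 5·(-2)] + [5·14 − 6·18] + [6·(-5) − 14·14]| = 260, so the area is 130.
Along each edge there are gcd(|Δx|,|Δy|)+1 lattice points, so counting each shared vertex once the boundary has gcd(1,4) + gcd(10,7) + gcd(2,20) + gcd(1,4) + gcd(8,19) = 1+1+2+1+1 = 6.
By Pick's theorem A = I + B/2 − 1, so I = 130 − 6/2 + 1 = 128.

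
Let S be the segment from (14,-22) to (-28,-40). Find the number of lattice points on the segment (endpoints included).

7

The number of lattice points on a segment between lattice points is gcd(|Δx|,|Δy|) + 1 = gcd(42,18) + 1 = 6 + 1 = 7.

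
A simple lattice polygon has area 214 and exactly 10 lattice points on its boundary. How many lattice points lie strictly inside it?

210

From Pick's theorem, I = A − B/2 + 1 = 214 − 10/2 + 1 = 210.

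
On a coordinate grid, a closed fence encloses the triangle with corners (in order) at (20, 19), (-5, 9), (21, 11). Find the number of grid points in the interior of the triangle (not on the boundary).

The shoelace formula gives twice the area as |(20·9 − (-5)·19) + ((-5)·11 − 21·9) + (21·19 − 20·11)| = 210, so the area is 105.
The number of boundary lattice points is Σ gcd(|Δx|,|Δy|) = gcd(25,10) + gcd(26,2) + gcd(1,8) = 5+2+1 = 8.
Pick's theorem gives I = A − B/2 + 1 = 105 − 8/2 + 1 = 102.

102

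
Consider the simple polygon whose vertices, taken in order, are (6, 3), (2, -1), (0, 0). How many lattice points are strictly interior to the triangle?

Using the shoelace formula, 2A = |(6·(-1) − 2·3) + (2·0 − 0·(-1)) + (0·3 − 6·0)| = 12, so the area is 6.
The number of boundary lattice points is Σ gcd(|Δx|,|Δy|) = gcd(4,4) + gcd(2,1) + gcd(6,3) = 4+1+3 = 8.
Pick's theorem gives I = A − B/2 + 1 = 6 − 8/2 + 1 = 3.

3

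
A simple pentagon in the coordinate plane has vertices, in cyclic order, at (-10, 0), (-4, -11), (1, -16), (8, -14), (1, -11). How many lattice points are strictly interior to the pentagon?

The shoelace formula gives twice the area as |[(-10)·(-11) − (-4)·0] + [(-4)·(-16) − 1·(-11)] + [1·(-14) − 8·(-16)] + [8·(-11) − 1·(-14)] + [1·0 − (-10)·(-11)]| = 115, so the area is 57.5.
Along each edge there are gcd(|Δx|,|Δy|)+1 lattice points, so counting each shared vertex once the boundary has gcd(6,11) + gcd(5,5) + gcd(7,2) + gcd(7,3) + gcd(11,11) = 1+5+1+1+11 = 19.
Pick's theorem gives I = A − B/2 + 1 = 57.5 − 19/2 + 1 = 49.

49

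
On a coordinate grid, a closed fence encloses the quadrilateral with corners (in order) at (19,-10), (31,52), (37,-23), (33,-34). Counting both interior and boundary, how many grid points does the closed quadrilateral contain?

By the shoelace formula, twice the signed area is |(19·52 − 31·(-10)) + (31·(-23) − 37·52) + (37·(-34) − 33·(-23)) + (33·(-10) − 19·(-34))| = 1522, so the area is 761.
Summing gcd(|Δx|,|Δy|) over the edges gives the boundary count: gcd(12,62) + gcd(6,75) + gcd(4,11) + gcd(14,24) = 2+3+1+2 = 8.
Pick's theorem gives I = A − B/2 + 1 = 761 − 8/2 + 1 = 758, so the closed region contains I + B = 758 + 8 = 766 lattice points.

766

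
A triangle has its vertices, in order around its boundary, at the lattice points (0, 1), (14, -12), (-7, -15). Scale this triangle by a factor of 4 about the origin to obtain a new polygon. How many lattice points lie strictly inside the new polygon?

2511

The shoelace formula gives twice the area as |(0·(-12) − 14·1) + (14·(-15) − (-7)·(-12)) + ((-7)·1 − 0·(-15))| = 315, so the area is 315/2.
Summing gcd(|Δx|,|Δy|) over the edges gives the boundary count: gcd(14,13) + gcd(21,3) + gcd(7,16) = 1+3+1 = 5.
Scaling by 4 multiplies the area by 4² = 16 (so the new area is 2520) and multiplies the boundary lattice-point count by 4, giving 20.
By Pick's theorem, the interior count of the dilated polygon is 2520 − 20/2 + 1 = 2511.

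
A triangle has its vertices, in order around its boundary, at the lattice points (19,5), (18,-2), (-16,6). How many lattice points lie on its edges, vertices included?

4

Along each edge there are gcd(|Δx|,|Δy|)+1 lattice points, so counting each shared vertex once the boundary has gcd(1,7) + gcd(34,8) + gcd(35,1) = 1+2+1 = 4.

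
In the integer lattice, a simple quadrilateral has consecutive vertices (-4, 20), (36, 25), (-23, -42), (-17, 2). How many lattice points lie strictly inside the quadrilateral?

The shoelace formula gives twice the area as |((-4)·25 − 36·20) + (36·(-42) − (-23)·25) + ((-23)·2 − (-17)·(-42)) + ((-17)·20 − (-4)·2)| = 2849, so the area is 1424.5.
Summing gcd(|Δx|,|Δy|) over the edges gives the boundary count: gcd(40,5) + gcd(59,67) + gcd(6,44) + gcd(13,18) = 5+1+2+1 = 9.
By Pick's theorem A = I + B/2 − 1, so I = 1424.5 − 9/2 + 1 = 1421.

1421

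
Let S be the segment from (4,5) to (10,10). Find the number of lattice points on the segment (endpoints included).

The number of lattice points on a segment between lattice points is gcd(|Δx|,|Δy|) + 1 = gcd(6,5) + 1 = 1 + 1 = 2.

2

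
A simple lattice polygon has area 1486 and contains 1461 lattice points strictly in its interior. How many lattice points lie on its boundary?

Pick's theorem gives A = I + B/2 − 1, so B = 2(A − I + 1) = 2(1486 − 1461 + 1) = 52.

52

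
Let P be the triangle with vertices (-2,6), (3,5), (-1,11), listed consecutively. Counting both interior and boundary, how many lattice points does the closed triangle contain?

By the shoelace formula, twice the signed area is |((-2)·5 − 3·6) + (3·11 − (-1)·5) + ((-1)·6 − (-2)·11)| = 26, so the area is 13.
The number of boundary lattice points is Σ gcd(|Δx|,|Δy|) = gcd(5,1) + gcd(4,6) + gcd(1,5) = 1+2+1 = 4.
Pick's theorem gives I = A − B/2 + 1 = 13 − 4/2 + 1 = 12, so the closed region contains I + B = 12 + 4 = 16 lattice points.

16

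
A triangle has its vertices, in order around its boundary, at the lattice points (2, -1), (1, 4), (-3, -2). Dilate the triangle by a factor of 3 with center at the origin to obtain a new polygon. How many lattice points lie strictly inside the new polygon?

112

The shoelace formula gives twice the area as |[2·4 − 1·(-1)] + [1·(-2) − (-3)·4] + [(-3)·(-1) − 2·(-2)]| = 26, so the area is 13.
Along each edge there are gcd(|Δx|,|Δy|)+1 lattice points, so counting each shared vertex once the boundary has gcd(1,5) + gcd(4,6) + gcd(5,1) = 1+2+1 = 4.
Scaling by 3 multiplies the area by 3² = 9 (so the new area is 117) and multiplies the boundary lattice-point count by 3, giving 12.
By Pick's theorem, the interior count of the dilated polygon is 117 − 12/2 + 1 = 112.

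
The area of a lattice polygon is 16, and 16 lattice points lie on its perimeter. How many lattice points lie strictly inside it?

From Pick's theorem, I = A − B/2 + 1 = 16 − 16/2 + 1 = 9.

9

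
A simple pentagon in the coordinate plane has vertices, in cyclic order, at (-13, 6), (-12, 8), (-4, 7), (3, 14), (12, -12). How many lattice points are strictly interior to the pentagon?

The shoelace formula gives twice the area as |[(-13)·8 − (-12)·6] + [(-12)·7 − (-4)·8] + [(-4)·14 − 3·7] + [3·(-12) − 12·14] + [12·6 − (-13)·(-12)]| = 449, so the area is 449/2.
Along each edge there are gcd(|Δx|,|Δy|)+1 lattice points, so counting each shared vertex once the boundary has gcd(1,2) + gcd(8,1) + gcd(7,7) + gcd(9,26) + gcd(25,18) = 1+1+7+1+1 = 11.
By Pick's theorem A = I + B/2 − 1, so I = 449/2 − 11/2 + 1 = 220.

220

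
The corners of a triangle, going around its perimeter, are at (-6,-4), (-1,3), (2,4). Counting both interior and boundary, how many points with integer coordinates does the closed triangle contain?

Using the shoelace formula, 2A = |((-6)·3 − (-1)·(-4)) + ((-1)·4 − 2·3) + (2·(-4) − (-6)·4)| = 16, so the area is 8.
Along each edge there are gcd(|Δx|,|Δy|)+1 lattice points, so counting each shared vertex once the boundary has gcd(5,7) + gcd(3,1) + gcd(8,8) = 1+1+8 = 10.
Pick's theorem gives I = A − B/2 + 1 = 8 − 10/2 + 1 = 4, so the closed region contains I + B = 4 + 10 = 14 lattice points.

14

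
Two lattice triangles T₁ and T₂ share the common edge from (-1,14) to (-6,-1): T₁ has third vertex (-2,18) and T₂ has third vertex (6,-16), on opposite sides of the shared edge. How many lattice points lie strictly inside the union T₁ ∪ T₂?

143

The union is the simple quadrilateral with vertices (-1,14), (-2,18), (-6,-1), (6,-16) in order.
The shoelace formula gives twice the area as |((-1)·18 − (-2)·14) + ((-2)·(-1) − (-6)·18) + ((-6)·(-16) − 6·(-1)) + (6·14 − (-1)·(-16))| = 290, so the area is 145.
Summing gcd(|Δx|,|Δy|) over the edges gives the boundary count: gcd(1,4) + gcd(4,19) + gcd(12,15) + gcd(7,30) = 1+1+3+1 = 6.
By Pick's theorem I = A − B/2 + 1 = 145 − 6/2 + 1 = 143.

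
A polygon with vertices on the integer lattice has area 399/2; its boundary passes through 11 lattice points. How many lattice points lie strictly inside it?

From Pick's theorem, I = A − B/2 + 1 = 399/2 − 11/2 + 1 = 195.

195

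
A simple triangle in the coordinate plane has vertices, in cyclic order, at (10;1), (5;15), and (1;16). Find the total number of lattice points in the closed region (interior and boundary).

Using the shoelace formula, 2A = |(10·15 − 5·1) + (5·16 − 1·15) + (1·1 − 10·16)| = 51, so the area is 25.5.
Along each edge there are gcd(|Δx|,|Δy|)+1 lattice points, so counting each shared vertex once the boundary has gcd(5,14) + gcd(4,1) + gcd(9,15) = 1+1+3 = 5.
Pick's theorem gives I = A − B/2 + 1 = 25.5 − 5/2 + 1 = 24, so the closed region contains I + B = 24 + 5 = 29 lattice points.

29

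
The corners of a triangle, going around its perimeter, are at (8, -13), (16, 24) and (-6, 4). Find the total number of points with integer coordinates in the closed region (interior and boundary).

By the shoelace formula, twice the signed area is |[8·24 − 16·(-13)] + [16·4 − (-6)·24] + [(-6)·(-13) − 8·4]| = 654, so the area is 327.
Along each edge there are gcd(|Δx|,|Δy|)+1 lattice points, so counting each shared vertex once the boundary has gcd(8,37) + gcd(22,20) + gcd(14,17) = 1+2+1 = 4.
Pick's theorem gives I = A − B/2 + 1 = 327 − 4/2 + 1 = 326, so the closed region contains I + B = 326 + 4 = 330 lattice points.

330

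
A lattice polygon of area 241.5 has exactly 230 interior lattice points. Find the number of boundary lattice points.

25

Pick's theorem gives A = I + B/2 − 1, so B = 2(A − I + 1) = 2(241.5 − 230 + 1) = 25.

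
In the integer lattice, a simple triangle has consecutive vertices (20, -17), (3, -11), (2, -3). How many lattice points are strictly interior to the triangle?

64

By the shoelace formula, twice the signed area is |(20·(-11) − 3·(-17)) + (3·(-3) − 2·(-11)) + (2·(-17) − 20·(-3))| = 130, so the area is 65.
The number of boundary lattice points is Σ gcd(|Δx|,|Δy|) = gcd(17,6) + gcd(1,8) + gcd(18,14) = 1+1+2 = 4.
By Pick's theorem A = I + B/2 − 1, so I = 65 − 4/2 + 1 = 64.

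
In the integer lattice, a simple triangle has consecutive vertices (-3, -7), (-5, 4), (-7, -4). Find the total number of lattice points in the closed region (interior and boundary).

By the shoelace formula, twice the signed area is |((-3)·4 − (-5)·(-7)) + ((-5)·(-4) − (-7)·4) + ((-7)·(-7) − (-3)·(-4))| = 38, so the area is 19.
Summing gcd(|Δx|,|Δy|) over the edges gives the boundary count: gcd(2,11) + gcd(2,8) + gcd(4,3) = 1+2+1 = 4.
Pick's theorem gives I = A − B/2 + 1 = 19 − 4/2 + 1 = 18, so the closed region contains I + B = 18 + 4 = 22 lattice points.

22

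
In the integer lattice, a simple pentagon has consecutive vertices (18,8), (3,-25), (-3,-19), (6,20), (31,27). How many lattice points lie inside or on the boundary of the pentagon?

632

Using the shoelace formula, 2A = |[18·(-25) − 3·8] + [3·(-19) − (-3)·(-25)] + [(-3)·20 − 6·(-19)] + [6·27 − 31·20] + [31·8 − 18·27]| = 1248, so the area is 624.
Along each edge there are gcd(|Δx|,|Δy|)+1 lattice points, so counting each shared vertex once the boundary has gcd(15,33) + gcd(6,6) + gcd(9,39) + gcd(25,7) + gcd(13,19) = 3+6+3+1+1 = 14.
Pick's theorem gives I = A − B/2 + 1 = 624 − 14/2 + 1 = 618, so the closed region contains I + B = 618 + 14 = 632 lattice points.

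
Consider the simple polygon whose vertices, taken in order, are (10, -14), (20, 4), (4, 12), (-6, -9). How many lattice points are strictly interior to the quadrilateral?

372

By the shoelace formula, twice the signed area is |[10·4 − 20·(-14)] + [20·12 − 4·4] + [4·(-9) − (-6)·12] + [(-6)·(-14) − 10·(-9)]| = 754, so the area is 377.
Summing gcd(|Δx|,|Δy|) over the edges gives the boundary count: gcd(10,18) + gcd(16,8) + gcd(10,21) + gcd(16,5) = 2+8+1+1 = 12.
By Pick's theorem A = I + B/2 − 1, so I = 377 − 12/2 + 1 = 372.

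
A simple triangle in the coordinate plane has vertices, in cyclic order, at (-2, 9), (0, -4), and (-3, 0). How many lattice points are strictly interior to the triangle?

15

By the shoelace formula, twice the signed area is |[(-2)·(-4) − 0·9] + [0·0 − (-3)·(-4)] + [(-3)·9 − (-2)·0]| = 31, so the area is 15.5.
The number of boundary lattice points is Σ gcd(|Δx|,|Δy|) = gcd(2,13) + gcd(3,4) + gcd(1,9) = 1+1+1 = 3.
Pick's theorem gives I = A − B/2 + 1 = 15.5 − 3/2 + 1 = 15.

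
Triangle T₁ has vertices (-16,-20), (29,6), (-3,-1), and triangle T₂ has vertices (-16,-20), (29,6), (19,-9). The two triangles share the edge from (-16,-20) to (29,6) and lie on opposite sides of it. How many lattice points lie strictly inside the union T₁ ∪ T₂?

The union is the simple quadrilateral with vertices (-16,-20), (-3,-1), (29,6), (19,-9) in order.
The shoelace formula gives twice the area as |((-16)·(-1) − (-3)·(-20)) + ((-3)·6 − 29·(-1)) + (29·(-9) − 19·6) + (19·(-20) − (-16)·(-9))| = 932, so the area is 466.
The number of boundary lattice points is Σ gcd(|Δx|,|Δy|) = gcd(13,19) + gcd(32,7) + gcd(10,15) + gcd(35,11) = 1+1+5+1 = 8.
By Pick's theorem I = A − B/2 + 1 = 466 − 8/2 + 1 = 463.

463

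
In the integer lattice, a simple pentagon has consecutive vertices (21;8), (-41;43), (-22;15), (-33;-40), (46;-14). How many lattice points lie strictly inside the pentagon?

By the shoelace formula, twice the signed area is |(21·43 − (-41)·8) + ((-41)·15 − (-22)·43) + ((-22)·(-40) − (-33)·15) + ((-33)·(-14) − 46·(-40)) + (46·8 − 21·(-14))| = 5901, so the area is 5901/2.
Along each edge there are gcd(|Δx|,|Δy|)+1 lattice points, so counting each shared vertex once the boundary has gcd(62,35) + gcd(19,28) + gcd(11,55) + gcd(79,26) + gcd(25,22) = 1+1+11+1+1 = 15.
Pick's theorem gives I = A − B/2 + 1 = 5901/2 − 15/2 + 1 = 2944.

2944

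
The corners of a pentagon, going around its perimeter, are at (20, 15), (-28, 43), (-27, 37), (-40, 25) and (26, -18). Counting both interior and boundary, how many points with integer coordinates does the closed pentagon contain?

1521

The shoelace formula gives twice the area as |(20·43 − (-28)·15) + ((-28)·37 − (-27)·43) + ((-27)·25 − (-40)·37) + ((-40)·(-18) − 26·25) + (26·15 − 20·(-18))| = 3030, so the area is 1515.
Along each edge there are gcd(|Δx|,|Δy|)+1 lattice points, so counting each shared vertex once the boundary has gcd(48,28) + gcd(1,6) + gcd(13,12) + gcd(66,43) + gcd(6,33) = 4+1+1+1+3 = 10.
Pick's theorem gives I = A − B/2 + 1 = 1515 − 10/2 + 1 = 1511, so the closed region contains I + B = 1511 + 10 = 1521 lattice points.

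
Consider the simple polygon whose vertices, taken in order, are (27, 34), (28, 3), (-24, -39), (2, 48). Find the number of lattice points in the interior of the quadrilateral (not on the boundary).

By the shoelace formula, twice the signed area is |[27·3 − 28·34] + [28·(-39) − (-24)·3] + [(-24)·48 − 2·(-39)] + [2·34 − 27·48]| = 4193, so the area is 4193/2.
Summing gcd(|Δx|,|Δy|) over the edges gives the boundary count: gcd(1,31) + gcd(52,42) + gcd(26,87) + gcd(25,14) = 1+2+1+1 = 5.
By Pick's theorem A = I + B/2 − 1, so I = 4193/2 − 5/2 + 1 = 2095.

2095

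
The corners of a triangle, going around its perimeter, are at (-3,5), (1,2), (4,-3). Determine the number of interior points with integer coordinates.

By the shoelace formula, twice the signed area is |((-3)·2 − 1·5) + (1·(-3) − 4·2) + (4·5 − (-3)·(-3))| = 11, so the area is 11/2.
The number of boundary lattice points is Σ gcd(|Δx|,|Δy|) = gcd(4,3) + gcd(3,5) + gcd(7,8) = 1+1+1 = 3.
By Pick's theorem A = I + B/2 − 1, so I = 11/2 − 3/2 + 1 = 5.

5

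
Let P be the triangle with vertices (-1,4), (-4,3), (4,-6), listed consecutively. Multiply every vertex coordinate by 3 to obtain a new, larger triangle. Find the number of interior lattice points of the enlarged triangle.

148

By the shoelace formula, twice the signed area is |[(-1)·3 − (-4)·4] + [(-4)·(-6) − 4·3] + [4·4 − (-1)·(-6)]| = 35, so the area is 35/2.
Summing gcd(|Δx|,|Δy|) over the edges gives the boundary count: gcd(3,1) + gcd(8,9) + gcd(5,10) = 1+1+5 = 7.
Scaling by 3 multiplies the area by 3² = 9 (so the new area is 315/2) and multiplies the boundary lattice-point count by 3, giving 21.
By Pick's theorem, the interior count of the dilated polygon is 315/2 − 21/2 + 1 = 148.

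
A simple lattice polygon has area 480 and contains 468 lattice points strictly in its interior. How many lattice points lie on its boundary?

26

Pick's theorem gives A = I + B/2 − 1, so B = 2(A − I + 1) = 2(480 − 468 + 1) = 26.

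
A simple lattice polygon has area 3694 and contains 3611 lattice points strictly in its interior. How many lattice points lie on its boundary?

168

Pick's theorem gives A = I + B/2 − 1, so B = 2(A − I + 1) = 2(3694 − 3611 + 1) = 168.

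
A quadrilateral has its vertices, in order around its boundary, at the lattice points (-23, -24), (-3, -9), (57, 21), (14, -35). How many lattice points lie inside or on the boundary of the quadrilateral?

The shoelace formula gives twice the area as |((-23)·(-9) − (-3)·(-24)) + ((-3)·21 − 57·(-9)) + (57·(-35) − 14·21) + (14·(-24) − (-23)·(-35))| = 2845, so the area is 2845/2.
Summing gcd(|Δx|,|Δy|) over the edges gives the boundary count: gcd(20,15) + gcd(60,30) + gcd(43,56) + gcd(37,11) = 5+30+1+1 = 37.
Pick's theorem gives I = A − B/2 + 1 = 2845/2 − 37/2 + 1 = 1405, so the closed region contains I + B = 1405 + 37 = 1442 lattice points.

1442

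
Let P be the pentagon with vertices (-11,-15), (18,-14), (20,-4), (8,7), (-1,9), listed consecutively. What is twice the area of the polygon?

The shoelace formula gives twice the area as |((-11)·(-14) − 18·(-15)) + (18·(-4) − 20·(-14)) + (20·7 − 8·(-4)) + (8·9 − (-1)·7) + ((-1)·(-15) − (-11)·9)| = 997, so the area is 997/2.

997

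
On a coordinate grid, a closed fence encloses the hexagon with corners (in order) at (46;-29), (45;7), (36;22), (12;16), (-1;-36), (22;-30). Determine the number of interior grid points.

1901

Using the shoelace formula, 2A = |(46·7 − 45·(-29)) + (45·22 − 36·7) + (36·16 − 12·22) + (12·(-36) − (-1)·16) + ((-1)·(-30) − 22·(-36)) + (22·(-29) − 46·(-30))| = 3825, so the area is 3825/2.
The number of boundary lattice points is Σ gcd(|Δx|,|Δy|) = gcd(1,36) + gcd(9,15) + gcd(24,6) + gcd(13,52) + gcd(23,6) + gcd(24,1) = 1+3+6+13+1+1 = 25.
Pick's theorem gives I = A − B/2 + 1 = 3825/2 − 25/2 + 1 = 1901.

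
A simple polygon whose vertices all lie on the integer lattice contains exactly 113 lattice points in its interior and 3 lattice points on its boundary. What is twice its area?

By Pick's theorem, A = I + B/2 − 1 = 113 + 3/2 − 1 = 227/2.
Hence 2A = 227.

227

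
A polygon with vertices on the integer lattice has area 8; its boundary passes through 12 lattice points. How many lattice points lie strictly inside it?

3

Pick's theorem A = I + B/2 − 1 rearranges to I = A − B/2 + 1 = 8 − 12/2 + 1 = 3.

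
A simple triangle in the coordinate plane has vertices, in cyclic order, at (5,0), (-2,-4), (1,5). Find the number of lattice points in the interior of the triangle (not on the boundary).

The shoelace formula gives twice the area as |[5·(-4) − (-2)·0] + [(-2)·5 − 1·(-4)] + [1·0 − 5·5]| = 51, so the area is 25.5.
Along each edge there are gcd(|Δx|,|Δy|)+1 lattice points, so counting each shared vertex once the boundary has gcd(7,4) + gcd(3,9) + gcd(4,5) = 1+3+1 = 5.
Pick's theorem gives I = A − B/2 + 1 = 25.5 − 5/2 + 1 = 24.

24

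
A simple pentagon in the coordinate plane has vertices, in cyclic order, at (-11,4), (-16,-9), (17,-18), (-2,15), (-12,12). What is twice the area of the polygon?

The shoelace formula gives twice the area as |((-11)·(-9) − (-16)·4) + ((-16)·(-18) − 17·(-9)) + (17·15 − (-2)·(-18)) + ((-2)·12 − (-12)·15) + ((-12)·4 − (-11)·12)| = 1063, so the area is 531.5.

1063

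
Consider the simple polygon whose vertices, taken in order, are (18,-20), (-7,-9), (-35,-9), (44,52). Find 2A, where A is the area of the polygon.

3794

The shoelace formula gives twice the area as |[18·(-9) − (-7)·(-20)] + [(-7)·(-9) − (-35)·(-9)] + [(-35)·52 − 44·(-9)] + [44·(-20) − 18·52]| = 3794, so the area is 1897.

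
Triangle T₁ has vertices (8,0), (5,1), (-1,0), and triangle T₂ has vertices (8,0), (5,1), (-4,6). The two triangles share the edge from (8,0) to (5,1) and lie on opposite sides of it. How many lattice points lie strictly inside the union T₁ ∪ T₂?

0

The union is the simple quadrilateral with vertices (8,0), (-1,0), (5,1), (-4,6) in order.
Using the shoelace formula, 2A = |(8·0 − (-1)·0) + ((-1)·1 − 5·0) + (5·6 − (-4)·1) + ((-4)·0 − 8·6)| = 15, so the area is 15/2.
Summing gcd(|Δx|,|Δy|) over the edges gives the boundary count: gcd(9,0) + gcd(6,1) + gcd(9,5) + gcd(12,6) = 9+1+1+6 = 17.
By Pick's theorem I = A − B/2 + 1 = 15/2 − 17/2 + 1 = 0.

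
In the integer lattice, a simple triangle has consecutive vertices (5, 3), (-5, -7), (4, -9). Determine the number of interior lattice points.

50

By the shoelace formula, twice the signed area is |[5·(-7) − (-5)·3] + [(-5)·(-9) − 4·(-7)] + [4·3 − 5·(-9)]| = 110, so the area is 55.
The number of boundary lattice points is Σ gcd(|Δx|,|Δy|) = gcd(10,10) + gcd(9,2) + gcd(1,12) = 10+1+1 = 12.
Pick's theorem gives I = A − B/2 + 1 = 55 − 12/2 + 1 = 50.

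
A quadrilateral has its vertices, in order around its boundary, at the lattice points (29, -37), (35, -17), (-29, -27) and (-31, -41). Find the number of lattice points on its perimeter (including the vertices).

The number of boundary lattice points is Σ gcd(|Δx|,|Δy|) = gcd(6,20) + gcd(64,10) + gcd(2,14) + gcd(60,4) = 2+2+2+4 = 10.

10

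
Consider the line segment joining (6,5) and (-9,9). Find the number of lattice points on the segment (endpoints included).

2

The number of lattice points on a segment between lattice points is gcd(|Δx|,|Δy|) + 1 = gcd(15,4) + 1 = 1 + 1 = 2.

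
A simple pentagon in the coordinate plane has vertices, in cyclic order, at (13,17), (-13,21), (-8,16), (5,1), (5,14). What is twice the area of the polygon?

The shoelace formula gives twice the area as |(13·21 − (-13)·17) + ((-13)·16 − (-8)·21) + ((-8)·1 − 5·16) + (5·14 − 5·1) + (5·17 − 13·14)| = 334, so the area is 167.

334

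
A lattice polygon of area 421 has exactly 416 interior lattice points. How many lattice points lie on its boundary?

12

Pick's theorem gives A = I + B/2 − 1, so B = 2(A − I + 1) = 2(421 − 416 + 1) = 12.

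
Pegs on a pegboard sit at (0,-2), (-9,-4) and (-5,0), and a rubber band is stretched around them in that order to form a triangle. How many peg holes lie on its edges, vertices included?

The number of boundary lattice points is Σ gcd(|Δx|,|Δy|) = gcd(9,2) + gcd(4,4) + gcd(5,2) = 1+4+1 = 6.

6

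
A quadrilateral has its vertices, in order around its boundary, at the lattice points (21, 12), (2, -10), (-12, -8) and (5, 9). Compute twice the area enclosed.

By the shoelace formula, twice the signed area is |(21·(-10) − 2·12) + (2·(-8) − (-12)·(-10)) + ((-12)·9 − 5·(-8)) + (5·12 − 21·9)| = 567, so the area is 567/2.

567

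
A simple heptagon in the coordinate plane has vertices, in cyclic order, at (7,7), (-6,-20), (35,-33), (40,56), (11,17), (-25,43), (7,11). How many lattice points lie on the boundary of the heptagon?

Along each edge there are gcd(|Δx|,|Δy|)+1 lattice points, so counting each shared vertex once the boundary has gcd(13,27) + gcd(41,13) + gcd(5,89) + gcd(29,39) + gcd(36,26) + gcd(32,32) + gcd(0,4) = 1+1+1+1+2+32+4 = 42.

42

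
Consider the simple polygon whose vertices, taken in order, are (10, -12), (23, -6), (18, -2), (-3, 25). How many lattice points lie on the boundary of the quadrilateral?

6

Summing gcd(|Δx|,|Δy|) over the edges gives the boundary count: gcd(13,6) + gcd(5,4) + gcd(21,27) + gcd(13,37) = 1+1+3+1 = 6.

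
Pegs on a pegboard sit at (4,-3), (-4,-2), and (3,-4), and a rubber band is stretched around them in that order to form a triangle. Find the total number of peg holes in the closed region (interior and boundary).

The shoelace formula gives twice the area as |(4·(-2) − (-4)·(-3)) + ((-4)·(-4) − 3·(-2)) + (3·(-3) − 4·(-4))| = 9, so the area is 4.5.
The number of boundary lattice points is Σ gcd(|Δx|,|Δy|) = gcd(8,1) + gcd(7,2) + gcd(1,1) = 1+1+1 = 3.
Pick's theorem gives I = A − B/2 + 1 = 4.5 − 3/2 + 1 = 4, so the closed region contains I + B = 4 + 3 = 7 lattice points.

7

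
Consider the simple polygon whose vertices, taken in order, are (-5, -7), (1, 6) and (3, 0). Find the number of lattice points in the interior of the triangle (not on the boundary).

Using the shoelace formula, 2A = |[(-5)·6 − 1·(-7)] + [1·0 − 3·6] + [3·(-7) − (-5)·0]| = 62, so the area is 31.
The number of boundary lattice points is Σ gcd(|Δx|,|Δy|) = gcd(6,13) + gcd(2,6) + gcd(8,7) = 1+2+1 = 4.
By Pick's theorem A = I + B/2 − 1, so I = 31 − 4/2 + 1 = 30.

30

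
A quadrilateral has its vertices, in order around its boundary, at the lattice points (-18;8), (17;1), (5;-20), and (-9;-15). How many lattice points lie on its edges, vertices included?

Along each edge there are gcd(|Δx|,|Δy|)+1 lattice points, so counting each shared vertex once the boundary has gcd(35,7) + gcd(12,21) + gcd(14,5) + gcd(9,23) = 7+3+1+1 = 12.

12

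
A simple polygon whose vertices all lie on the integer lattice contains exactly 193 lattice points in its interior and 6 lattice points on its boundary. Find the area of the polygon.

By Pick's theorem, A = I + B/2 − 1 = 193 + 6/2 − 1 = 195.

195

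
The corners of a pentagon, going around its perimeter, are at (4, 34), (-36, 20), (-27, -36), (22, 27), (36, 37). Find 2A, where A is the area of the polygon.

4121

By the shoelace formula, twice the signed area is |[4·20 − (-36)·34] + [(-36)·(-36) − (-27)·20] + [(-27)·27 − 22·(-36)] + [22·37 − 36·27] + [36·34 − 4·37]| = 4121, so the area is 2060.5.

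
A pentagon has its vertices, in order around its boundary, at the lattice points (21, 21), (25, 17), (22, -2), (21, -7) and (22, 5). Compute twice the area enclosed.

88

Using the shoelace formula, 2A = |[21·17 − 25·21] + [25·(-2) − 22·17] + [22·(-7) − 21·(-2)] + [21·5 − 22·(-7)] + [22·21 − 21·5]| = 88, so the area is 44.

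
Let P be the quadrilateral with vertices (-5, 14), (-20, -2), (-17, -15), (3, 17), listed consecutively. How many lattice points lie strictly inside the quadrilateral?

By the shoelace formula, twice the signed area is |[(-5)·(-2) − (-20)·14] + [(-20)·(-15) − (-17)·(-2)] + [(-17)·17 − 3·(-15)] + [3·14 − (-5)·17]| = 439, so the area is 219.5.
Along each edge there are gcd(|Δx|,|Δy|)+1 lattice points, so counting each shared vertex once the boundary has gcd(15,16) + gcd(3,13) + gcd(20,32) + gcd(8,3) = 1+1+4+1 = 7.
By Pick's theorem A = I + B/2 − 1, so I = 219.5 − 7/2 + 1 = 217.

217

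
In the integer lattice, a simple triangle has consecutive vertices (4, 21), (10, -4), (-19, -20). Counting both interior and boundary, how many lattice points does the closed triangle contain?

Using the shoelace formula, 2A = |[4·(-4) − 10·21] + [10·(-20) − (-19)·(-4)] + [(-19)·21 − 4·(-20)]| = 821, so the area is 410.5.
Along each edge there are gcd(|Δx|,|Δy|)+1 lattice points, so counting each shared vertex once the boundary has gcd(6,25) + gcd(29,16) + gcd(23,41) = 1+1+1 = 3.
Pick's theorem gives I = A − B/2 + 1 = 410.5 − 3/2 + 1 = 410, so the closed region contains I + B = 410 + 3 = 413 lattice points.

413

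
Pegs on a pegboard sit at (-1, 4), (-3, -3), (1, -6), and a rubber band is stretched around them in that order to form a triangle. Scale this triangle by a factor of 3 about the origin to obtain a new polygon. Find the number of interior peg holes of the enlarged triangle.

Using the shoelace formula, 2A = |((-1)·(-3) − (-3)·4) + ((-3)·(-6) − 1·(-3)) + (1·4 − (-1)·(-6))| = 34, so the area is 17.
The number of boundary lattice points is Σ gcd(|Δx|,|Δy|) = gcd(2,7) + gcd(4,3) + gcd(2,10) = 1+1+2 = 4.
Scaling by 3 multiplies the area by 3² = 9 (so the new area is 153) and multiplies the boundary lattice-point count by 3, giving 12.
By Pick's theorem, the interior count of the dilated polygon is 153 − 12/2 + 1 = 148.

148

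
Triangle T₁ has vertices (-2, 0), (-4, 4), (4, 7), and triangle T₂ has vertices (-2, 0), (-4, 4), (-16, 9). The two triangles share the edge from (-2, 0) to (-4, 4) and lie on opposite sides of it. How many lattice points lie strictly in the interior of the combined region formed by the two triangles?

The union is the simple quadrilateral with vertices (-2, 0), (4, 7), (-4, 4), (-16, 9) in order.
By the shoelace formula, twice the signed area is |[(-2)·7 − 4·0] + [4·4 − (-4)·7] + [(-4)·9 − (-16)·4] + [(-16)·0 − (-2)·9]| = 76, so the area is 38.
Along each edge there are gcd(|Δx|,|Δy|)+1 lattice points, so counting each shared vertex once the boundary has gcd(6,7) + gcd(8,3) + gcd(12,5) + gcd(14,9) = 1+1+1+1 = 4.
By Pick's theorem I = A − B/2 + 1 = 38 − 4/2 + 1 = 37.

37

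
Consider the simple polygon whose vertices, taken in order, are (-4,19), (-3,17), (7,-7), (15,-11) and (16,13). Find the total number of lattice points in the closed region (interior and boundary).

By the shoelace formula, twice the signed area is |[(-4)·17 − (-3)·19] + [(-3)·(-7) − 7·17] + [7·(-11) − 15·(-7)] + [15·13 − 16·(-11)] + [16·19 − (-4)·13]| = 646, so the area is 323.
Summing gcd(|Δx|,|Δy|) over the edges gives the boundary count: gcd(1,2) + gcd(10,24) + gcd(8,4) + gcd(1,24) + gcd(20,6) = 1+2+4+1+2 = 10.
Pick's theorem gives I = A − B/2 + 1 = 323 − 10/2 + 1 = 319, so the closed region contains I + B = 319 + 10 = 329 lattice points.

329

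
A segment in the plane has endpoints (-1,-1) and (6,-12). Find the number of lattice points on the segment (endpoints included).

The number of lattice points on a segment between lattice points is gcd(|Δx|,|Δy|) + 1 = gcd(7,11) + 1 = 1 + 1 = 2.

2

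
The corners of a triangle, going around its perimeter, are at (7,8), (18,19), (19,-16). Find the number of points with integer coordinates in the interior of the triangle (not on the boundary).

187

By the shoelace formula, twice the signed area is |[7·19 − 18·8] + [18·(-16) − 19·19] + [19·8 − 7·(-16)]| = 396, so the area is 198.
Summing gcd(|Δx|,|Δy|) over the edges gives the boundary count: gcd(11,11) + gcd(1,35) + gcd(12,24) = 11+1+12 = 24.
By Pick's theorem A = I + B/2 − 1, so I = 198 − 24/2 + 1 = 187.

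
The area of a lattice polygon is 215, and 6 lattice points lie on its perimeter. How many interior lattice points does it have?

213

Pick's theorem A = I + B/2 − 1 rearranges to I = A − B/2 + 1 = 215 − 6/2 + 1 = 213.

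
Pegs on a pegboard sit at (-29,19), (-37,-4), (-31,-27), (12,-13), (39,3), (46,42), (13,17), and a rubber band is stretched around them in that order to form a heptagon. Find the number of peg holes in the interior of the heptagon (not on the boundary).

By the shoelace formula, twice the signed area is |((-29)·(-4) − (-37)·19) + ((-37)·(-27) − (-31)·(-4)) + ((-31)·(-13) − 12·(-27)) + (12·3 − 39·(-13)) + (39·42 − 46·3) + (46·17 − 13·42) + (13·19 − (-29)·17)| = 5440, so the area is 2720.
Summing gcd(|Δx|,|Δy|) over the edges gives the boundary count: gcd(8,23) + gcd(6,23) + gcd(43,14) + gcd(27,16) + gcd(7,39) + gcd(33,25) + gcd(42,2) = 1+1+1+1+1+1+2 = 8.
Pick's theorem gives I = A − B/2 + 1 = 2720 − 8/2 + 1 = 2717.

2717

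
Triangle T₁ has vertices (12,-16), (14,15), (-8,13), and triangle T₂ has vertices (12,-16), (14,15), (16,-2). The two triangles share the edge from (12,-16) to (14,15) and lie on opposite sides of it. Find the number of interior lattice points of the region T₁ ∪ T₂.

385

The union is the simple quadrilateral with vertices (12,-16), (-8,13), (14,15), (16,-2) in order.
The shoelace formula gives twice the area as |(12·13 − (-8)·(-16)) + ((-8)·15 − 14·13) + (14·(-2) − 16·15) + (16·(-16) − 12·(-2))| = 774, so the area is 387.
The number of boundary lattice points is Σ gcd(|Δx|,|Δy|) = gcd(20,29) + gcd(22,2) + gcd(2,17) + gcd(4,14) = 1+2+1+2 = 6.
By Pick's theorem I = A − B/2 + 1 = 387 − 6/2 + 1 = 385.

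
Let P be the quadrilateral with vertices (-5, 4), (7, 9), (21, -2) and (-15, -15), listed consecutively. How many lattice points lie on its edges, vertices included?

Summing gcd(|Δx|,|Δy|) over the edges gives the boundary count: gcd(12,5) + gcd(14,11) + gcd(36,13) + gcd(10,19) = 1+1+1+1 = 4.

4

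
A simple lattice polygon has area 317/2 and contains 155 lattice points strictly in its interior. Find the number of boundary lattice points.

9

Pick's theorem gives A = I + B/2 − 1, so B = 2(A − I + 1) = 2(317/2 − 155 + 1) = 9.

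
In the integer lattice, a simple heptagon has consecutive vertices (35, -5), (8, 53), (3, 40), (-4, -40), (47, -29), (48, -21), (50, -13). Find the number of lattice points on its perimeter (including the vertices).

Along each edge there are gcd(|Δx|,|Δy|)+1 lattice points, so counting each shared vertex once the boundary has gcd(27,58) + gcd(5,13) + gcd(7,80) + gcd(51,11) + gcd(1,8) + gcd(2,8) + gcd(15,8) = 1+1+1+1+1+2+1 = 8.

8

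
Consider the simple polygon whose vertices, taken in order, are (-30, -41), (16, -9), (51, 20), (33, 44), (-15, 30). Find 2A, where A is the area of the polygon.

By the shoelace formula, twice the signed area is |((-30)·(-9) − 16·(-41)) + (16·20 − 51·(-9)) + (51·44 − 33·20) + (33·30 − (-15)·44) + ((-15)·(-41) − (-30)·30)| = 6454, so the area is 3227.

6454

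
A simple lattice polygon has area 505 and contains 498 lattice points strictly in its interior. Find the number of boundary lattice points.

16

Pick's theorem gives A = I + B/2 − 1, so B = 2(A − I + 1) = 2(505 − 498 + 1) = 16.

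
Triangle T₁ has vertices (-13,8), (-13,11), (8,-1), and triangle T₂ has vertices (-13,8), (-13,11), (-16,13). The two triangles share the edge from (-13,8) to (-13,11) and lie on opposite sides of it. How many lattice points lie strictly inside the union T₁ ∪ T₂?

33

The union is the simple quadrilateral with vertices (-13,8), (8,-1), (-13,11), (-16,13) in order.
Using the shoelace formula, 2A = |[(-13)·(-1) − 8·8] + [8·11 − (-13)·(-1)] + [(-13)·13 − (-16)·11] + [(-16)·8 − (-13)·13]| = 72, so the area is 36.
The number of boundary lattice points is Σ gcd(|Δx|,|Δy|) = gcd(21,9) + gcd(21,12) + gcd(3,2) + gcd(3,5) = 3+3+1+1 = 8.
By Pick's theorem I = A − B/2 + 1 = 36 − 8/2 + 1 = 33.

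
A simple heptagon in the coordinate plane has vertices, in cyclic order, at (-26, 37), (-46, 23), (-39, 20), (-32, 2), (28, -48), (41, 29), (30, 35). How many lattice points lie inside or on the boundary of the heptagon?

4254

By the shoelace formula, twice the signed area is |((-26)·23 − (-46)·37) + ((-46)·20 − (-39)·23) + ((-39)·2 − (-32)·20) + ((-32)·(-48) − 28·2) + (28·29 − 41·(-48)) + (41·35 − 30·29) + (30·37 − (-26)·35)| = 8488, so the area is 4244.
Summing gcd(|Δx|,|Δy|) over the edges gives the boundary count: gcd(20,14) + gcd(7,3) + gcd(7,18) + gcd(60,50) + gcd(13,77) + gcd(11,6) + gcd(56,2) = 2+1+1+10+1+1+2 = 18.
Pick's theorem gives I = A − B/2 + 1 = 4244 − 18/2 + 1 = 4236, so the closed region contains I + B = 4236 + 18 = 4254 lattice points.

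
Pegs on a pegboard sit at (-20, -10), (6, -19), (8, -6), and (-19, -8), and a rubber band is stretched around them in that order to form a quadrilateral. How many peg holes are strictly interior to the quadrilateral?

The shoelace formula gives twice the area as |[(-20)·(-19) − 6·(-10)] + [6·(-6) − 8·(-19)] + [8·(-8) − (-19)·(-6)] + [(-19)·(-10) − (-20)·(-8)]| = 408, so the area is 204.
The number of boundary lattice points is Σ gcd(|Δx|,|Δy|) = gcd(26,9) + gcd(2,13) + gcd(27,2) + gcd(1,2) = 1+1+1+1 = 4.
By Pick's theorem A = I + B/2 − 1, so I = 204 − 4/2 + 1 = 203.

203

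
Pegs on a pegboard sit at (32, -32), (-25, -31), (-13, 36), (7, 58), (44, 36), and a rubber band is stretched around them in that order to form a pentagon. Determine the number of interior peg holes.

The shoelace formula gives twice the area as |(32·(-31) − (-25)·(-32)) + ((-25)·36 − (-13)·(-31)) + ((-13)·58 − 7·36) + (7·36 − 44·58) + (44·(-32) − 32·36)| = 8961, so the area is 4480.5.
Along each edge there are gcd(|Δx|,|Δy|)+1 lattice points, so counting each shared vertex once the boundary has gcd(57,1) + gcd(12,67) + gcd(20,22) + gcd(37,22) + gcd(12,68) = 1+1+2+1+4 = 9.
By Pick's theorem A = I + B/2 − 1, so I = 4480.5 − 9/2 + 1 = 4477.

4477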